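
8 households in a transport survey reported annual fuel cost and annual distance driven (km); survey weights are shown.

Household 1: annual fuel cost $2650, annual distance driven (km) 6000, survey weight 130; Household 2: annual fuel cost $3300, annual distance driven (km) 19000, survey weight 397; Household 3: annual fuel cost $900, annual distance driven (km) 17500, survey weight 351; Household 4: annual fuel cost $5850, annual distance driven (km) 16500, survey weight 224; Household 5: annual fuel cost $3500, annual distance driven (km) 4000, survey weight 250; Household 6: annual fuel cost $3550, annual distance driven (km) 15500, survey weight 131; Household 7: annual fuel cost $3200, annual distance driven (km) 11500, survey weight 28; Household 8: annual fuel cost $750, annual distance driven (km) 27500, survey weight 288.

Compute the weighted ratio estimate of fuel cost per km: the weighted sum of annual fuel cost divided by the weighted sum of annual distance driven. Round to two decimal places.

0.17

Σ wᵢ·y = 2650×130 + 3300×397 + 900×351 + 5850×224 + 3500×250 + 3550×131 + 3200×28 + 750×288
  = 344500 + 1310100 + 315900 + 1310400 + 875000 + 465050 + 89600 + 216000 = 4926550
Σ wᵢ·x = 6000×130 + 19000×397 + 17500×351 + 16500×224 + 4000×250 + 15500×131 + 11500×28 + 27500×288
  = 780000 + 7543000 + 6142500 + 3696000 + 1000000 + 2030500 + 322000 + 7920000 = 29434000
Ratio = 4926550 / 29434000 = 0.16737616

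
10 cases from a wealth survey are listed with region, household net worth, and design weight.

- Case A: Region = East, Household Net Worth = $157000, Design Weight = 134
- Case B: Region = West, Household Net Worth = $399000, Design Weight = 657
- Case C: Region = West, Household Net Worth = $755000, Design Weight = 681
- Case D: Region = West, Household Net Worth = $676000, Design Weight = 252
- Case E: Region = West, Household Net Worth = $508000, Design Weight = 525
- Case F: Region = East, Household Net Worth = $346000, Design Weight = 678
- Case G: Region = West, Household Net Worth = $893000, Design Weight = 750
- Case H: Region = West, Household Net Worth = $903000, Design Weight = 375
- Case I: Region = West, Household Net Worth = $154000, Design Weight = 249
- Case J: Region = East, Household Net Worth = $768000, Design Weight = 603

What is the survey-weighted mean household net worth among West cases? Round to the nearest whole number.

647770

West rows: B, C, D, E, G, H, I
Weighted sum = 399000×657 + 755000×681 + 676000×252 + 508000×525 + 893000×750 + 903000×375 + 154000×249
  = 2260071000
Sum of weights = 657 + 681 + 252 + 525 + 750 + 375 + 249 = 3489
Weighted mean = 2260071000 / 3489 = 647770.42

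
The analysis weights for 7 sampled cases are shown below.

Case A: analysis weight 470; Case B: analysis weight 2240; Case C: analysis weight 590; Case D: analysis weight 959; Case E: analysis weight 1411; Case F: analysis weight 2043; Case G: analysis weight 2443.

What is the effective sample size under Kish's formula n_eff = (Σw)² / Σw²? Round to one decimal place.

5.5

Σ wᵢ = 470 + 2240 + 590 + 959 + 1411 + 2043 + 2443 = 10156
Σ wᵢ² = 220900 + 5017600 + 348100 + 919681 + 1990921 + 4173849 + 5968249 = 18639300
n_eff = 10156² / 18639300 = 103144336 / 18639300 = 5.5337022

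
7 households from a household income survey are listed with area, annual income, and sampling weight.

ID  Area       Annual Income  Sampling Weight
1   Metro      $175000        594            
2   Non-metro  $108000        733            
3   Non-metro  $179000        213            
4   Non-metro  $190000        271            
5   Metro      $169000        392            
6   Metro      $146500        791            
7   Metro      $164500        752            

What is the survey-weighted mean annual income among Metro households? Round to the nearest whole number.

162034

Metro rows: 1, 5, 6, 7
Weighted sum = 175000×594 + 169000×392 + 146500×791 + 164500×752
  = 103950000 + 66248000 + 115881500 + 123704000 = 409783500
Sum of weights = 594 + 392 + 791 + 752 = 2529
Weighted mean = 409783500 / 2529 = 162033.81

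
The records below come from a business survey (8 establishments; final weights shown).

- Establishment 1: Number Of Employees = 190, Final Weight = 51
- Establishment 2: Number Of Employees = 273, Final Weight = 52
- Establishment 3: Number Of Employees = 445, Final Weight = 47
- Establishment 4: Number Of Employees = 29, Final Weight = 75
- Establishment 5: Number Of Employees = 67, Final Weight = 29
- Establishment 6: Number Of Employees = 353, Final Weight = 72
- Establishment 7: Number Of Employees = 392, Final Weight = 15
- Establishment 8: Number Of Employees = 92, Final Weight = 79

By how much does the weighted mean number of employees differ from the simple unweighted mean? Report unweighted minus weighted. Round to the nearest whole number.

Unweighted sum = 190 + 273 + 445 + 29 + 67 + 353 + 392 + 92 = 1841
Unweighted mean = 1841 / 8 = 230.125
Weighted sum = 190×51 + 273×52 + 445×47 + 29×75 + 67×29 + 353×72 + 392×15 + 92×79
  = 87483
Sum of weights = 51 + 52 + 47 + 75 + 29 + 72 + 15 + 79 = 420
Weighted mean = 87483 / 420 = 208.29286
Difference (unweighted minus weighted) = 21.832143

22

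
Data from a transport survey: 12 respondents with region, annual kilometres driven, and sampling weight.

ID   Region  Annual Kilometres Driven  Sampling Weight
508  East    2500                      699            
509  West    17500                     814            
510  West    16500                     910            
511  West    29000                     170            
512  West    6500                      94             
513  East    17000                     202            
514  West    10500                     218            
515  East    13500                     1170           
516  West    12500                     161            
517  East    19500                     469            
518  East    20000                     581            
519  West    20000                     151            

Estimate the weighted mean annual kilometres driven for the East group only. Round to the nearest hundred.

East rows: 508, 513, 515, 517, 518
Weighted sum = 2500×699 + 17000×202 + 13500×1170 + 19500×469 + 20000×581
  = 41742000
Sum of weights = 699 + 202 + 1170 + 469 + 581 = 3121
Weighted mean = 41742000 / 3121 = 13374.559

13400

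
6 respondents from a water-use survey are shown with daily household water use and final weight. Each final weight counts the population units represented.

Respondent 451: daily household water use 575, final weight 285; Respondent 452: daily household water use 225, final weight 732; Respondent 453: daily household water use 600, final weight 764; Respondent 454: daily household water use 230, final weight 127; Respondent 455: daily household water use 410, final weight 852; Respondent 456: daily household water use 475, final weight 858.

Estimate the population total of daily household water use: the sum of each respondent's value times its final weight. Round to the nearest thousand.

1573000

Weighted total = 575×285 + 225×732 + 600×764 + 230×127 + 410×852 + 475×858
  = 163875 + 164700 + 458400 + 29210 + 349320 + 407550 = 1573055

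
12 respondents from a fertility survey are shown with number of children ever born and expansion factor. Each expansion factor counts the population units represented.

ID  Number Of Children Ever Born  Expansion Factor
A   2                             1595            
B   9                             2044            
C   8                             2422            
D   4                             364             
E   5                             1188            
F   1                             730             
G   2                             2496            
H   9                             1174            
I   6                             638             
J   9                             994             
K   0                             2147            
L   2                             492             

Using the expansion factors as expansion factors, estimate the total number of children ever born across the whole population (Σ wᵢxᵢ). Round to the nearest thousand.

78000

Weighted total = 2×1595 + 9×2044 + 8×2422 + 4×364 + 5×1188 + 1×730 + 2×2496 + 9×1174 + 6×638 + 9×994 + 0×2147 + 2×492
  = 78404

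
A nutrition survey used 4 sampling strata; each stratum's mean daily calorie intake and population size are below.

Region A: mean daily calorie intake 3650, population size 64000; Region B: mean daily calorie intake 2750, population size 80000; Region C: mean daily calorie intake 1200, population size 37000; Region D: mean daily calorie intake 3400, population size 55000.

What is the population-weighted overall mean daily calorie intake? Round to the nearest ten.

2900

Σ Nₕ·x̄ₕ = 3650×64000 + 2750×80000 + 1200×37000 + 3400×55000
  = 233600000 + 220000000 + 44400000 + 187000000 = 685000000
Σ Nₕ = 64000 + 80000 + 37000 + 55000 = 236000
Overall mean = 685000000 / 236000 = 2902.5424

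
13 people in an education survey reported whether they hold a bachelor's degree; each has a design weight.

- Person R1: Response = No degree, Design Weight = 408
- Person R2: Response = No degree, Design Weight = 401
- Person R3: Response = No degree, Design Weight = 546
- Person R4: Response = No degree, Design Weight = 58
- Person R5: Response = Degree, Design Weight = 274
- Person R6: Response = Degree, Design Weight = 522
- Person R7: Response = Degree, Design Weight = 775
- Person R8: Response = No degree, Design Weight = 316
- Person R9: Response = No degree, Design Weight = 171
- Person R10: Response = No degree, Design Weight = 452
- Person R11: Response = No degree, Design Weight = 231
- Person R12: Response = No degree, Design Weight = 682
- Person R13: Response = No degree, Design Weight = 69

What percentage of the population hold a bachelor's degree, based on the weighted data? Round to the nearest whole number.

32

Sum of weights for 'Degree' = 274 + 522 + 775 = 1571
Total weight = 4905
Weighted proportion = 1571 / 4905 = 0.32028542 → 32.028542%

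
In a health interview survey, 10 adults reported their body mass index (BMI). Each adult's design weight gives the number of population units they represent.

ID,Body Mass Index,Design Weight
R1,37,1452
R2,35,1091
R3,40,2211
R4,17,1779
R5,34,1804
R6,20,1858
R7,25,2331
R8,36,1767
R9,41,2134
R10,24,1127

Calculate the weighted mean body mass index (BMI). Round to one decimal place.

Weighted sum = 37×1452 + 35×1091 + 40×2211 + 17×1779 + 34×1804 + 20×1858 + 25×2331 + 36×1767 + 41×2134 + 24×1127
  = 545517
Sum of weights = 17554
Weighted mean = 545517 / 17554 = 31.076507

31.1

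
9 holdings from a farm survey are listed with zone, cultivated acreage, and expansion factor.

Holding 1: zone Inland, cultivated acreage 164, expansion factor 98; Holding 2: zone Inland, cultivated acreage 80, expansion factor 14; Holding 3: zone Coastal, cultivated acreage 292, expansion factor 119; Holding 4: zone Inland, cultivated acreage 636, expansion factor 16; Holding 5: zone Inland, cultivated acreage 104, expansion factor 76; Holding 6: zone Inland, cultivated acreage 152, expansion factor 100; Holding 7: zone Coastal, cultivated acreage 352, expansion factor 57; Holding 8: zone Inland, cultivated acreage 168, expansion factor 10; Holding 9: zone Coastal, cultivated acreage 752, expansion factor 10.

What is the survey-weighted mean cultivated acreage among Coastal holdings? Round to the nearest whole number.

335

Coastal rows: 3, 7, 9
Weighted sum = 292×119 + 352×57 + 752×10
  = 62332
Sum of weights = 119 + 57 + 10 = 186
Weighted mean = 62332 / 186 = 335.11828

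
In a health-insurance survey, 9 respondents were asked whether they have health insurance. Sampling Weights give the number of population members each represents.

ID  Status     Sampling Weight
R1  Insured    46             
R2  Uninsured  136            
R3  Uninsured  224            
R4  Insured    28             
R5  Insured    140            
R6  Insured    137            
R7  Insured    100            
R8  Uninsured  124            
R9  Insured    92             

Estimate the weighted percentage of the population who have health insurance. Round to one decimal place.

Sum of weights for 'Insured' = 46 + 28 + 140 + 137 + 100 + 92 = 543
Total weight = 46 + 136 + 224 + 28 + 140 + 137 + 100 + 124 + 92 = 1027
Weighted proportion = 543 / 1027 = 0.52872444 → 52.872444%

52.9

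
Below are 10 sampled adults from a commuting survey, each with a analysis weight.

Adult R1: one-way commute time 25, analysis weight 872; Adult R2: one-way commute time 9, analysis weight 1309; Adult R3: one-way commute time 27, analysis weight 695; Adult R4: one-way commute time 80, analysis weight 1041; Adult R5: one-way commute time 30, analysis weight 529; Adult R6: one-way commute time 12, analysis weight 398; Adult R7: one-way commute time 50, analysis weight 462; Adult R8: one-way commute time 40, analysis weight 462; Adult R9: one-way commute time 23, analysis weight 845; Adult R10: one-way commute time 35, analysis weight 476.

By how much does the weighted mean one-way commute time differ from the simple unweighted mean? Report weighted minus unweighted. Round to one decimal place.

Unweighted sum = 331
Unweighted mean = 331 / 10 = 33.1
Weighted sum = 25×872 + 9×1309 + 27×695 + 80×1041 + 30×529 + 12×398 + 50×462 + 40×462 + 23×845 + 35×476
  = 233947
Sum of weights = 872 + 1309 + 695 + 1041 + 529 + 398 + 462 + 462 + 845 + 476 = 7089
Weighted mean = 233947 / 7089 = 33.001411
Difference (weighted minus unweighted) = -0.098589364

-0.1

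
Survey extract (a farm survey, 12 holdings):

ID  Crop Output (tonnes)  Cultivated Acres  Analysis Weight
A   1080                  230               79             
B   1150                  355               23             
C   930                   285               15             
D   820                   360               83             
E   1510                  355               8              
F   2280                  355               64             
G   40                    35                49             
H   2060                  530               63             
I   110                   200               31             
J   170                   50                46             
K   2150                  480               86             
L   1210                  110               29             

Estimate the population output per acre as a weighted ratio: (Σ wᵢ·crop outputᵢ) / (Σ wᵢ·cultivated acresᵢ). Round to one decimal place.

4.1

Σ wᵢ·y = 1080×79 + 1150×23 + 930×15 + 820×83 + 1510×8 + 2280×64 + 40×49 + 2060×63 + 110×31 + 170×46 + 2150×86 + 1210×29
  = 714740
Σ wᵢ·x = 230×79 + 355×23 + 285×15 + 360×83 + 355×8 + 355×64 + 35×49 + 530×63 + 200×31 + 50×46 + 480×86 + 110×29
  = 18170 + 8165 + 4275 + 29880 + 2840 + 22720 + 1715 + 33390 + 6200 + 2300 + 41280 + 3190 = 174125
Ratio = 714740 / 174125 = 4.1047523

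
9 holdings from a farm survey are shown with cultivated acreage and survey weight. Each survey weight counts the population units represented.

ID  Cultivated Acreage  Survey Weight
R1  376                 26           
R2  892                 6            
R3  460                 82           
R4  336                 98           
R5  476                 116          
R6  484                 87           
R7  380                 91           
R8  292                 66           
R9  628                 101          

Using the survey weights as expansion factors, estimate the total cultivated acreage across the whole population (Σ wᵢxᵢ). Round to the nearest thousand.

Weighted total = 376×26 + 892×6 + 460×82 + 336×98 + 476×116 + 484×87 + 380×91 + 292×66 + 628×101
  = 9776 + 5352 + 37720 + 32928 + 55216 + 42108 + 34580 + 19272 + 63428 = 300380

300000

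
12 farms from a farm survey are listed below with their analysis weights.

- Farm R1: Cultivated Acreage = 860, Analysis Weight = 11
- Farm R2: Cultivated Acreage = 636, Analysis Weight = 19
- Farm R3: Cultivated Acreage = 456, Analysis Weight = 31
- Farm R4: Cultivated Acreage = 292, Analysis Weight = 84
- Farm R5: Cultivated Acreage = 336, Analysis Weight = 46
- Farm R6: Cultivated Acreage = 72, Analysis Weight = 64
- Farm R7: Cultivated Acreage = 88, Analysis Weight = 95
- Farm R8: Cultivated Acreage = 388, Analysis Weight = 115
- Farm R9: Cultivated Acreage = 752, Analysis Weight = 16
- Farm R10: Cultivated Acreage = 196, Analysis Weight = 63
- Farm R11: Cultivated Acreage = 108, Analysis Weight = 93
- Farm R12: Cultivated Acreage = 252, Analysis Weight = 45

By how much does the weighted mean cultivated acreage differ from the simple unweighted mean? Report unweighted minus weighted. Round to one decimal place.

107.2

Unweighted sum = 860 + 636 + 456 + 292 + 336 + 72 + 88 + 388 + 752 + 196 + 108 + 252 = 4436
Unweighted mean = 4436 / 12 = 369.66667
Weighted sum = 860×11 + 636×19 + 456×31 + 292×84 + 336×46 + 72×64 + 88×95 + 388×115 + 752×16 + 196×63 + 108×93 + 252×45
  = 9460 + 12084 + 14136 + 24528 + 15456 + 4608 + 8360 + 44620 + 12032 + 12348 + 10044 + 11340 = 179016
Sum of weights = 11 + 19 + 31 + 84 + 46 + 64 + 95 + 115 + 16 + 63 + 93 + 45 = 682
Weighted mean = 179016 / 682 = 262.4868
Difference (unweighted minus weighted) = 107.17986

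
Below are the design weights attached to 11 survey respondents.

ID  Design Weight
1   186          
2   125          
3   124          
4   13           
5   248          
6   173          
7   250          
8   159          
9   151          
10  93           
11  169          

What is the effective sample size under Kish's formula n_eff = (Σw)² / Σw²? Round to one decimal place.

9.4

Σ wᵢ = 186 + 125 + 124 + 13 + 248 + 173 + 250 + 159 + 151 + 93 + 169 = 1691
Σ wᵢ² = 304991
n_eff = 1691² / 304991 = 2859481 / 304991 = 9.3756242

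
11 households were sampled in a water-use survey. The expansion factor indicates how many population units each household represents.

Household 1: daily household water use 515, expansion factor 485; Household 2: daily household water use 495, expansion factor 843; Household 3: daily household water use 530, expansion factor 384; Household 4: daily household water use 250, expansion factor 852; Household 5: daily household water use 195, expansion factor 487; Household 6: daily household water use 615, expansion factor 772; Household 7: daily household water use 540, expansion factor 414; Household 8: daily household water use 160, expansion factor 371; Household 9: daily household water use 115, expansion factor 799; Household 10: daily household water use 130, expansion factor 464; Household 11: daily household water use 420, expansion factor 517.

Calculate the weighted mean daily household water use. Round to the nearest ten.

360

Weighted sum = 2305590
Sum of weights = 485 + 843 + 384 + 852 + 487 + 772 + 414 + 371 + 799 + 464 + 517 = 6388
Weighted mean = 2305590 / 6388 = 360.92517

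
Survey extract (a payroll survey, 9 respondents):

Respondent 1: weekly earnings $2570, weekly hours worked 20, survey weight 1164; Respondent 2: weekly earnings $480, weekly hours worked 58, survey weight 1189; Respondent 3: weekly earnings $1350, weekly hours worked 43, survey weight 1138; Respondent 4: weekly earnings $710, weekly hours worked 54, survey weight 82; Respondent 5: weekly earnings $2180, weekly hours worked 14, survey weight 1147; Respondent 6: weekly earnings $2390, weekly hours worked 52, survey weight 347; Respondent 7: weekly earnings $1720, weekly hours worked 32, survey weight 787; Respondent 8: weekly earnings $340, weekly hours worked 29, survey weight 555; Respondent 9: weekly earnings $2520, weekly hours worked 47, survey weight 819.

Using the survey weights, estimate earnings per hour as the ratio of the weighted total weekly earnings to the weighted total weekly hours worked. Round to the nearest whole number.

47

Σ wᵢ·y = 2570×1164 + 480×1189 + 1350×1138 + 710×82 + 2180×1147 + 2390×347 + 1720×787 + 340×555 + 2520×819
  = 2991480 + 570720 + 1536300 + 58220 + 2500460 + 829330 + 1353640 + 188700 + 2063880 = 12092730
Σ wᵢ·x = 20×1164 + 58×1189 + 43×1138 + 54×82 + 14×1147 + 52×347 + 32×787 + 29×555 + 47×819
  = 23280 + 68962 + 48934 + 4428 + 16058 + 18044 + 25184 + 16095 + 38493 = 259478
Ratio = 12092730 / 259478 = 46.604067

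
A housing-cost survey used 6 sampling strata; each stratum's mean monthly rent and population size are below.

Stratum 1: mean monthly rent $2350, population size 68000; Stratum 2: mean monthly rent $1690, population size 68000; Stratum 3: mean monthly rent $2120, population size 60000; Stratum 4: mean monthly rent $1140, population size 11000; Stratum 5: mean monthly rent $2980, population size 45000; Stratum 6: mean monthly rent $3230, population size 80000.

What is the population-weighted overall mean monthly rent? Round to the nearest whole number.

2431

Σ Nₕ·x̄ₕ = 2350×68000 + 1690×68000 + 2120×60000 + 1140×11000 + 2980×45000 + 3230×80000
  = 159800000 + 114920000 + 127200000 + 12540000 + 134100000 + 258400000 = 806960000
Σ Nₕ = 68000 + 68000 + 60000 + 11000 + 45000 + 80000 = 332000
Overall mean = 806960000 / 332000 = 2430.6024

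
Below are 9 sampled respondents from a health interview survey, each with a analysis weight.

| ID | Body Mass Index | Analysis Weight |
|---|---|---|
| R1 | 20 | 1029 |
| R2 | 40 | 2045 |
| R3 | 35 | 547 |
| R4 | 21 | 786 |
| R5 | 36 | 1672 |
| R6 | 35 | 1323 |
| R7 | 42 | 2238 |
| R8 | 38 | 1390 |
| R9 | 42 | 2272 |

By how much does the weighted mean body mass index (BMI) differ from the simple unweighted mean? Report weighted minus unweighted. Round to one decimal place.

2.3

Unweighted sum = 309
Unweighted mean = 309 / 9 = 34.333333
Weighted sum = 486768
Sum of weights = 1029 + 2045 + 547 + 786 + 1672 + 1323 + 2238 + 1390 + 2272 = 13302
Weighted mean = 486768 / 13302 = 36.593595
Difference (weighted minus unweighted) = 2.2602616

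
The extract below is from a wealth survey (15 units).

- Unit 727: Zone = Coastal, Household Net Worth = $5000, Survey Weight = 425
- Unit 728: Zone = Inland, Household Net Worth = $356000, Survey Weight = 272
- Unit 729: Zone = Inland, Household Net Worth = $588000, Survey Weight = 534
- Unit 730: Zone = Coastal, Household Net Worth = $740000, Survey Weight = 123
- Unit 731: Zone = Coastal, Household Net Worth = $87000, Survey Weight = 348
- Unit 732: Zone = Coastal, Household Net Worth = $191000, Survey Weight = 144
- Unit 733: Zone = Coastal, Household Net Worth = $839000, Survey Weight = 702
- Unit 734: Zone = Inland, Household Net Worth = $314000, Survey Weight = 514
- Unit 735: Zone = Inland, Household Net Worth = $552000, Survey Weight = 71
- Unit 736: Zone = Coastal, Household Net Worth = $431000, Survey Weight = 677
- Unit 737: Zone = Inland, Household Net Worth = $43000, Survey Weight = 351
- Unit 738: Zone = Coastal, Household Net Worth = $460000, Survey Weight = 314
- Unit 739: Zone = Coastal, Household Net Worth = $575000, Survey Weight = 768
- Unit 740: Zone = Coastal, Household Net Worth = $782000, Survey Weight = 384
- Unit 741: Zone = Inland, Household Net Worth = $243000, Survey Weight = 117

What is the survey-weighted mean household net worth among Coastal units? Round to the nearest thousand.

Coastal rows: 727, 730, 731, 732, 733, 736, 738, 739, 740
Weighted sum = 5000×425 + 740000×123 + 87000×348 + 191000×144 + 839000×702 + 431000×677 + 460000×314 + 575000×768 + 782000×384
  = 2125000 + 91020000 + 30276000 + 27504000 + 588978000 + 291787000 + 144440000 + 441600000 + 300288000 = 1918018000
Sum of weights = 425 + 123 + 348 + 144 + 702 + 677 + 314 + 768 + 384 = 3885
Weighted mean = 1918018000 / 3885 = 493698.33

494000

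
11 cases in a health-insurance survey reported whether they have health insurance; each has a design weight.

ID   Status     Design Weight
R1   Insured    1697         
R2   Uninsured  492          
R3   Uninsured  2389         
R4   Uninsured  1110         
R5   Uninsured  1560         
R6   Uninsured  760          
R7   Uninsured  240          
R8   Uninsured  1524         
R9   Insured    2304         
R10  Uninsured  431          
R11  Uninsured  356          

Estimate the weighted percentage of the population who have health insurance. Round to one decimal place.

Sum of weights for 'Insured' = 1697 + 2304 = 4001
Total weight = 1697 + 492 + 2389 + 1110 + 1560 + 760 + 240 + 1524 + 2304 + 431 + 356 = 12863
Weighted proportion = 4001 / 12863 = 0.31104719 → 31.104719%

31.1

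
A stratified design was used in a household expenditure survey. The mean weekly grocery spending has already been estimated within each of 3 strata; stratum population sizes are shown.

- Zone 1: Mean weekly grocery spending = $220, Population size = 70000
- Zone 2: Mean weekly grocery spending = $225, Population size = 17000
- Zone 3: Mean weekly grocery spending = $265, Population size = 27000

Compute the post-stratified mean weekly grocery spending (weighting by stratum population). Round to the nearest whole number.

Σ Nₕ·x̄ₕ = 26380000
Σ Nₕ = 114000
Overall mean = 26380000 / 114000 = 231.40351

231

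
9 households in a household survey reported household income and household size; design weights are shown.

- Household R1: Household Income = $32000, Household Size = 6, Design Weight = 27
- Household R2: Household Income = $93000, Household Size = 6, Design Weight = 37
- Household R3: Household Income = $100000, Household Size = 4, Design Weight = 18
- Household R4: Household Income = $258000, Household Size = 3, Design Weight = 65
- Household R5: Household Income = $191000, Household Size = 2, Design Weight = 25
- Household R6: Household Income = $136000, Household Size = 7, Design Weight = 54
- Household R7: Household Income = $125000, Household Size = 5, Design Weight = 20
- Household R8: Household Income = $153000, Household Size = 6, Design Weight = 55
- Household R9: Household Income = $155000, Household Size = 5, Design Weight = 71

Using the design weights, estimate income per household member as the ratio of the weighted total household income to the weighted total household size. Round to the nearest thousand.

31000

Σ wᵢ·y = 32000×27 + 93000×37 + 100000×18 + 258000×65 + 191000×25 + 136000×54 + 125000×20 + 153000×55 + 155000×71
  = 56914000
Σ wᵢ·x = 6×27 + 6×37 + 4×18 + 3×65 + 2×25 + 7×54 + 5×20 + 6×55 + 5×71
  = 162 + 222 + 72 + 195 + 50 + 378 + 100 + 330 + 355 = 1864
Ratio = 56914000 / 1864 = 30533.262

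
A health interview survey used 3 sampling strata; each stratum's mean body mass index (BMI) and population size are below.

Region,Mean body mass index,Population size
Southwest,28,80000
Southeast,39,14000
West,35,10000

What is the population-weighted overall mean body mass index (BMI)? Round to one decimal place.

Σ Nₕ·x̄ₕ = 28×80000 + 39×14000 + 35×10000
  = 2240000 + 546000 + 350000 = 3136000
Σ Nₕ = 80000 + 14000 + 10000 = 104000
Overall mean = 3136000 / 104000 = 30.153846

30.2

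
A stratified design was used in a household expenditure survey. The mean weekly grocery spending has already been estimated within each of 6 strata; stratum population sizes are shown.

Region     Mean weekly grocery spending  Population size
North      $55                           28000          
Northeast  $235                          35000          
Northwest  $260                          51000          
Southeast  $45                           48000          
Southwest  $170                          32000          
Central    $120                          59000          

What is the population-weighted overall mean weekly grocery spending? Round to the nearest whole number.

149

Σ Nₕ·x̄ₕ = 55×28000 + 235×35000 + 260×51000 + 45×48000 + 170×32000 + 120×59000
  = 1540000 + 8225000 + 13260000 + 2160000 + 5440000 + 7080000 = 37705000
Σ Nₕ = 28000 + 35000 + 51000 + 48000 + 32000 + 59000 = 253000
Overall mean = 37705000 / 253000 = 149.03162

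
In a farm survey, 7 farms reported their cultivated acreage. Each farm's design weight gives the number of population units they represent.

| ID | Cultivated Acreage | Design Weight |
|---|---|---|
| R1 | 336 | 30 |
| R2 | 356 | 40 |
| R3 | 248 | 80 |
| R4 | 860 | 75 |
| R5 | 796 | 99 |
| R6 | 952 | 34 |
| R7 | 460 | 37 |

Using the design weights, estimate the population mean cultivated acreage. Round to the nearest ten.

Weighted sum = 336×30 + 356×40 + 248×80 + 860×75 + 796×99 + 952×34 + 460×37
  = 236852
Sum of weights = 30 + 40 + 80 + 75 + 99 + 34 + 37 = 395
Weighted mean = 236852 / 395 = 599.62532

600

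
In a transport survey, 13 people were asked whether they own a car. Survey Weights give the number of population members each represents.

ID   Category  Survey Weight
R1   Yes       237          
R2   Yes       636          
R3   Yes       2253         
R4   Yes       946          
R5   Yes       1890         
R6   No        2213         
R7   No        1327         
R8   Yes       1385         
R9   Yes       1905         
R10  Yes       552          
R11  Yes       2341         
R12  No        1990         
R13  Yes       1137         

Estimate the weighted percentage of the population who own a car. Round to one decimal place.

70.6

Sum of weights for 'Yes' = 237 + 636 + 2253 + 946 + 1890 + 1385 + 1905 + 552 + 2341 + 1137 = 13282
Total weight = 18812
Weighted proportion = 13282 / 18812 = 0.7060387 → 70.60387%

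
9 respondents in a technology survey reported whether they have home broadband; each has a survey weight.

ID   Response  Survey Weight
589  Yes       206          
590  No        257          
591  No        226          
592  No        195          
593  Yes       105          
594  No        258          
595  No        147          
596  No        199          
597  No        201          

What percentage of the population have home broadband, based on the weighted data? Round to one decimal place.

17.3

Sum of weights for 'Yes' = 206 + 105 = 311
Total weight = 206 + 257 + 226 + 195 + 105 + 258 + 147 + 199 + 201 = 1794
Weighted proportion = 311 / 1794 = 0.17335563 → 17.335563%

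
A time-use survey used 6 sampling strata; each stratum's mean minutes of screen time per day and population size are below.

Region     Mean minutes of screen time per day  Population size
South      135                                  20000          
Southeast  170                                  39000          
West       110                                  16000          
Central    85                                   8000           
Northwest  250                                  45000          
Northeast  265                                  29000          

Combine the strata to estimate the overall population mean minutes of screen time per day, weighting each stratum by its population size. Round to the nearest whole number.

196

Σ Nₕ·x̄ₕ = 135×20000 + 170×39000 + 110×16000 + 85×8000 + 250×45000 + 265×29000
  = 2700000 + 6630000 + 1760000 + 680000 + 11250000 + 7685000 = 30705000
Σ Nₕ = 157000
Overall mean = 30705000 / 157000 = 195.57325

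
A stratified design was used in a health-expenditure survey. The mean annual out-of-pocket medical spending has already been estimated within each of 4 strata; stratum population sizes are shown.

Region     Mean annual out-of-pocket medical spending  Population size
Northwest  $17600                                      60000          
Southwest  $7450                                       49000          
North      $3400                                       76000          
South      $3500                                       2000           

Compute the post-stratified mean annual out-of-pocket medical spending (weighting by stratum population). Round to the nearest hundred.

Σ Nₕ·x̄ₕ = 17600×60000 + 7450×49000 + 3400×76000 + 3500×2000
  = 1056000000 + 365050000 + 258400000 + 7000000 = 1686450000
Σ Nₕ = 60000 + 49000 + 76000 + 2000 = 187000
Overall mean = 1686450000 / 187000 = 9018.4492

9000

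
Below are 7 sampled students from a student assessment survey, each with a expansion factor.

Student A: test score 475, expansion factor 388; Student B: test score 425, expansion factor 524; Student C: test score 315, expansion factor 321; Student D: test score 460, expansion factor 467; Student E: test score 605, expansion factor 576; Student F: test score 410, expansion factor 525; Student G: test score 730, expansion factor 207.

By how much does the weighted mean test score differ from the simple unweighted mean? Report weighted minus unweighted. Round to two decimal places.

-10.59

Unweighted sum = 475 + 425 + 315 + 460 + 605 + 410 + 730 = 3420
Unweighted mean = 3420 / 7 = 488.57143
Weighted sum = 475×388 + 425×524 + 315×321 + 460×467 + 605×576 + 410×525 + 730×207
  = 184300 + 222700 + 101115 + 214820 + 348480 + 215250 + 151110 = 1437775
Sum of weights = 388 + 524 + 321 + 467 + 576 + 525 + 207 = 3008
Weighted mean = 1437775 / 3008 = 477.98371
Difference (weighted minus unweighted) = -10.587718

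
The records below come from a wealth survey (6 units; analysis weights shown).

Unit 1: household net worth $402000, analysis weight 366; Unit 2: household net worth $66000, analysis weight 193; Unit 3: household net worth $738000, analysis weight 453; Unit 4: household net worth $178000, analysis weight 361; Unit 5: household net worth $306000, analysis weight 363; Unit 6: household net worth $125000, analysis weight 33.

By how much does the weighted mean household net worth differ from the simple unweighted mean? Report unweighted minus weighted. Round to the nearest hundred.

Unweighted sum = 402000 + 66000 + 738000 + 178000 + 306000 + 125000 = 1815000
Unweighted mean = 1815000 / 6 = 302500
Weighted sum = 402000×366 + 66000×193 + 738000×453 + 178000×361 + 306000×363 + 125000×33
  = 147132000 + 12738000 + 334314000 + 64258000 + 111078000 + 4125000 = 673645000
Sum of weights = 366 + 193 + 453 + 361 + 363 + 33 = 1769
Weighted mean = 673645000 / 1769 = 380805.54
Difference (unweighted minus weighted) = -78305.54

-78300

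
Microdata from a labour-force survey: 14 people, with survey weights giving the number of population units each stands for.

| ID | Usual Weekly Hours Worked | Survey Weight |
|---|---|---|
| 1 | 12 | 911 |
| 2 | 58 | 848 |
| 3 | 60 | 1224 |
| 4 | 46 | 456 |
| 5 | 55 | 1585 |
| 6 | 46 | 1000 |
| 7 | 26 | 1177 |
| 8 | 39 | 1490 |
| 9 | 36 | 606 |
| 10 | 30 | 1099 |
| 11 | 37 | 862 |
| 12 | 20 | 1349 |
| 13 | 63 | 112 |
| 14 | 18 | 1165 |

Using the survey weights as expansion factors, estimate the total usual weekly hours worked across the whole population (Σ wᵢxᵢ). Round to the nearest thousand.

518000

Weighted total = 518105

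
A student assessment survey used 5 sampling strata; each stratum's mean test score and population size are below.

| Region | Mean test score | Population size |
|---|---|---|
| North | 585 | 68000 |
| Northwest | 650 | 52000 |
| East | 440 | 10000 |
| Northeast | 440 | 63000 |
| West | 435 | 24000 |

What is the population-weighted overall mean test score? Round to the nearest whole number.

Σ Nₕ·x̄ₕ = 585×68000 + 650×52000 + 440×10000 + 440×63000 + 435×24000
  = 116140000
Σ Nₕ = 68000 + 52000 + 10000 + 63000 + 24000 = 217000
Overall mean = 116140000 / 217000 = 535.20737

535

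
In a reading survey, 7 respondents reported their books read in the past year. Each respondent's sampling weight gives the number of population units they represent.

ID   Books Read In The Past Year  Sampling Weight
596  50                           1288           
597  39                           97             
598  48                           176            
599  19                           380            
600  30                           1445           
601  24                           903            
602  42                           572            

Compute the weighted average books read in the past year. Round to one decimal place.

35.6

Weighted sum = 50×1288 + 39×97 + 48×176 + 19×380 + 30×1445 + 24×903 + 42×572
  = 64400 + 3783 + 8448 + 7220 + 43350 + 21672 + 24024 = 172897
Sum of weights = 4861
Weighted mean = 172897 / 4861 = 35.568196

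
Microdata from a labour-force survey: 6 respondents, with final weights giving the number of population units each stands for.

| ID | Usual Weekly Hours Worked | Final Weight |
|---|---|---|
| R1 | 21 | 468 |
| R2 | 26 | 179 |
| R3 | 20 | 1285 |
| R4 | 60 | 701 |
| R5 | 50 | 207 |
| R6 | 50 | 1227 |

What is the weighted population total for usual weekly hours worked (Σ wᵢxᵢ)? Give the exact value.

153942

Weighted total = 21×468 + 26×179 + 20×1285 + 60×701 + 50×207 + 50×1227
  = 9828 + 4654 + 25700 + 42060 + 10350 + 61350 = 153942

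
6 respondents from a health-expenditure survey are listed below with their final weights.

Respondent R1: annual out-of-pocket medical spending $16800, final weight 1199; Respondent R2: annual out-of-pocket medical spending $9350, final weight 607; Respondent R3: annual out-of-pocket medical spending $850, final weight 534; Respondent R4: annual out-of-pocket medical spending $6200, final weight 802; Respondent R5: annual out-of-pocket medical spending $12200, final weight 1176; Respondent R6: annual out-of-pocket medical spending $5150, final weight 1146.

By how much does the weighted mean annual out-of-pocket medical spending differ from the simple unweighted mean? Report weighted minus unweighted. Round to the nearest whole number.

Unweighted sum = 16800 + 9350 + 850 + 6200 + 12200 + 5150 = 50550
Unweighted mean = 50550 / 6 = 8425
Weighted sum = 16800×1199 + 9350×607 + 850×534 + 6200×802 + 12200×1176 + 5150×1146
  = 51494050
Sum of weights = 1199 + 607 + 534 + 802 + 1176 + 1146 = 5464
Weighted mean = 51494050 / 5464 = 9424.2405
Difference (weighted minus unweighted) = 999.24048

999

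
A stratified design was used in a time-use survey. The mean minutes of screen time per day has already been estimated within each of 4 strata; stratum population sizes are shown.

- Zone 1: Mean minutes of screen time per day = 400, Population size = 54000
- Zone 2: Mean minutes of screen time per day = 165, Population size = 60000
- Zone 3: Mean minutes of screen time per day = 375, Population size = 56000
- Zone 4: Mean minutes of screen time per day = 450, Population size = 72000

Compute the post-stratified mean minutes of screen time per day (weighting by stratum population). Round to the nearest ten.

350

Σ Nₕ·x̄ₕ = 400×54000 + 165×60000 + 375×56000 + 450×72000
  = 21600000 + 9900000 + 21000000 + 32400000 = 84900000
Σ Nₕ = 54000 + 60000 + 56000 + 72000 = 242000
Overall mean = 84900000 / 242000 = 350.82645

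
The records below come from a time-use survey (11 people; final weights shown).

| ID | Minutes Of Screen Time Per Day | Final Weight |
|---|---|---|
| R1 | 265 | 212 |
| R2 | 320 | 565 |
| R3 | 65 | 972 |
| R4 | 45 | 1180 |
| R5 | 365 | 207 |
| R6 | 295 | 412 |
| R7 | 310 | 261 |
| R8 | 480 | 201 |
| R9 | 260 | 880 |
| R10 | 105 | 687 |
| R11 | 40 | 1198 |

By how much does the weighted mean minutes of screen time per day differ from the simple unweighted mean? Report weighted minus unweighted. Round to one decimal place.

-72.9

Unweighted sum = 2550
Unweighted mean = 2550 / 11 = 231.81818
Weighted sum = 265×212 + 320×565 + 65×972 + 45×1180 + 365×207 + 295×412 + 310×261 + 480×201 + 260×880 + 105×687 + 40×1198
  = 56180 + 180800 + 63180 + 53100 + 75555 + 121540 + 80910 + 96480 + 228800 + 72135 + 47920 = 1076600
Sum of weights = 212 + 565 + 972 + 1180 + 207 + 412 + 261 + 201 + 880 + 687 + 1198 = 6775
Weighted mean = 1076600 / 6775 = 158.90775
Difference (weighted minus unweighted) = -72.910433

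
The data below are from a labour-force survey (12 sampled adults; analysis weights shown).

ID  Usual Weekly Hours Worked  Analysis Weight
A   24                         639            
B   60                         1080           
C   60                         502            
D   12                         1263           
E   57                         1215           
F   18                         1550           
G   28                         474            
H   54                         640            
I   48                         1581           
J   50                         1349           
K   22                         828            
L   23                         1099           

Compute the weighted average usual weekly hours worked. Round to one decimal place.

37.4

Weighted sum = 24×639 + 60×1080 + 60×502 + 12×1263 + 57×1215 + 18×1550 + 28×474 + 54×640 + 48×1581 + 50×1349 + 22×828 + 23×1099
  = 15336 + 64800 + 30120 + 15156 + 69255 + 27900 + 13272 + 34560 + 75888 + 67450 + 18216 + 25277 = 457230
Sum of weights = 639 + 1080 + 502 + 1263 + 1215 + 1550 + 474 + 640 + 1581 + 1349 + 828 + 1099 = 12220
Weighted mean = 457230 / 12220 = 37.41653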